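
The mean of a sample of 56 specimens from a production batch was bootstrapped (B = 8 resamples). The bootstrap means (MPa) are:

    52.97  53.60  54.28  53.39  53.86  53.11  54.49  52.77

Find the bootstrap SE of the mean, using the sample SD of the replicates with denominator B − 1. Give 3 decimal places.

Bootstrap SE is the standard deviation of the 8 replicate means.
Mean of replicates: (52.97 + 53.60 + 54.28 + 53.39 + 53.86 + 53.11 + 54.49 + 52.77) / 8 = 428.4700 / 8 = 53.5588
Sum of squared deviations: (−0.5888)² + (+0.0412)² + (+0.7212)² + (−0.1688)² + (+0.3012)² + (−0.4488)² + (+0.9312)² + (−0.7888)² = 2.6785
Variance = 2.6785 / 7 = 0.3826
SE* = √0.3826

SE* = 0.619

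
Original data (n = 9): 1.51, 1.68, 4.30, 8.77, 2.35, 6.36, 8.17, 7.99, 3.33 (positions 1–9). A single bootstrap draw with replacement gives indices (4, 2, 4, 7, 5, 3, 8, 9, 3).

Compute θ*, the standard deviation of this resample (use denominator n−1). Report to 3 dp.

θ* = 2.890

Resample values: 8.77, 1.68, 8.77, 8.17, 2.35, 4.30, 7.99, 3.33, 4.30.
Mean = 5.5178; sum of squared deviations = 66.8158
s² = 66.8158 / 8 = 8.3520
s = √8.3520 = 2.890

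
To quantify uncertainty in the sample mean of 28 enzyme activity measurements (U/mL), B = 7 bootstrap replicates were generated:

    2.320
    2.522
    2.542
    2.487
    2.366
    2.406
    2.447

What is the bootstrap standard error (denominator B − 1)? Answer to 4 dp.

Bootstrap SE is the standard deviation of the 7 replicate means.
Mean of replicates: (2.320 + 2.522 + 2.542 + 2.487 + 2.366 + 2.406 + 2.447) / 7 = 17.090000 / 7 = 2.441429
Sum of squared deviations: (−0.121429)² + (+0.080571)² + (+0.100571)² + (+0.045571)² + (−0.075429)² + (−0.035429)² + (+0.005571)² = 0.040404
Variance = 0.040404 / 6 = 0.006734
SE* = √0.006734

SE* = 0.0821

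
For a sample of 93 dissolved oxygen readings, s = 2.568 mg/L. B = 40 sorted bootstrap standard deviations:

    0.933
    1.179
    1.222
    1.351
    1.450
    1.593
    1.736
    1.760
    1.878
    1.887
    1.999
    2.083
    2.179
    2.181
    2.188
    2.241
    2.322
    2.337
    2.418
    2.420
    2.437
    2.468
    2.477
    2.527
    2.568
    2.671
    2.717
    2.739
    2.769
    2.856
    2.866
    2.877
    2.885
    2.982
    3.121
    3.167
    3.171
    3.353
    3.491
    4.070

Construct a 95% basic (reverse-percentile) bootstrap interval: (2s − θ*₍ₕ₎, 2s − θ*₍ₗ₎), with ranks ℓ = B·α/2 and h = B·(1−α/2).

Percentile endpoints at ranks 1 and 39: θ*₍1₎ = 0.933, θ*₍39₎ = 3.491.
Basic interval reflects these around s:
  lower = 2 × 2.568 − 3.491 = 1.645
  upper = 2 × 2.568 − 0.933 = 4.203

(1.645, 4.203)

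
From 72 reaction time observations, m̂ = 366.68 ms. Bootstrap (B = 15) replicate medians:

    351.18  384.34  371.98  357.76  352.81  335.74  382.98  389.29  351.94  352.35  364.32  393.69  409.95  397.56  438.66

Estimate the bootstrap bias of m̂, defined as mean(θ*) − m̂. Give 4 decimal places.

bias = +8.9567

mean(θ*) = (351.18 + 384.34 + 371.98 + 357.76 + 352.81 + 335.74 + 382.98 + 389.29 + 351.94 + 352.35 + 364.32 + 393.69 + 409.95 + 397.56 + 438.66) / 15 = 375.63667
bias = 375.63667 − 366.68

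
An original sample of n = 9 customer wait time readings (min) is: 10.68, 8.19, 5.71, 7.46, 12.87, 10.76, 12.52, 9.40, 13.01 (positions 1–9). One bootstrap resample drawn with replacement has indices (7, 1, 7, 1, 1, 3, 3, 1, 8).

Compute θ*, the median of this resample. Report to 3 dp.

θ* = 10.680

Resample values: 12.52, 10.68, 12.52, 10.68, 10.68, 5.71, 5.71, 10.68, 9.40.
Sorted: 5.71, 5.71, 9.40, 10.68, 10.68, 10.68, 10.68, 12.52, 12.52
Median = middle value = 10.680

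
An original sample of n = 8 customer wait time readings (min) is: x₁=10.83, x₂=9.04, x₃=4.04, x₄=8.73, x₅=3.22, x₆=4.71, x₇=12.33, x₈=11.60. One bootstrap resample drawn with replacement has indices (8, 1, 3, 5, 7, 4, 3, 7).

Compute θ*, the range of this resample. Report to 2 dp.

Resample values: 11.60, 10.83, 4.04, 3.22, 12.33, 8.73, 4.04, 12.33.
Range = 12.33 − 3.22 = 9.11

θ* = 9.11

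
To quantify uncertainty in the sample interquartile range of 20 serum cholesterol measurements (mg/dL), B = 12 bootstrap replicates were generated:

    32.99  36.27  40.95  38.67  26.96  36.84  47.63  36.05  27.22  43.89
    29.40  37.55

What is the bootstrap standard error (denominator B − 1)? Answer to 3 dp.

Bootstrap SE is the standard deviation of the 12 replicate interquartile ranges.
Mean of replicates: (32.99 + 36.27 + 40.95 + 38.67 + 26.96 + 36.84 + 47.63 + 36.05 + 27.22 + 43.89 + 29.40 + 37.55) / 12 = 434.4200 / 12 = 36.2017
Sum of squared deviations: (−3.2117)² + (+0.0683)² + (+4.7483)² + (+2.4683)² + (−9.2417)² + (+0.6383)² + (+11.4283)² + (−0.1517)² + (−8.9817)² + (+7.6883)² + (−6.8017)² + (+1.3483)² = 443.2660
Variance = 443.2660 / 11 = 40.2969
SE* = √40.2969

SE* = 6.348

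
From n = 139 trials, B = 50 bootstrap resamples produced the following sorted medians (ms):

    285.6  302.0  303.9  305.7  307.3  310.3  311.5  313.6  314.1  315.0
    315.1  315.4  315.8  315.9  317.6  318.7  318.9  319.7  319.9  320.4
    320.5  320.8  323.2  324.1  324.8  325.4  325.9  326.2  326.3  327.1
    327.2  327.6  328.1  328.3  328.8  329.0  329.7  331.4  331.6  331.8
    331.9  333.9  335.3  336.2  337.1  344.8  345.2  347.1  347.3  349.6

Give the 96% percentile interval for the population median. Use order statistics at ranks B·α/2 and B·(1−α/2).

(285.6, 347.3)

α = 0.04; lower rank = 50 × 0.020 = 1; upper rank = 50 × 0.980 = 49.
The 1st smallest replicate is 285.6; the 49th is 347.3.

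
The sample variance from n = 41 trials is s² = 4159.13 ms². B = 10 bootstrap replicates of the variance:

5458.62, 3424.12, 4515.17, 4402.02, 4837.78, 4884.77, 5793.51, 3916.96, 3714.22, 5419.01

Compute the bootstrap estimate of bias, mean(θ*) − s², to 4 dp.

mean(θ*) = (5458.62 + 3424.12 + 4515.17 + 4402.02 + 4837.78 + 4884.77 + 5793.51 + 3916.96 + 3714.22 + 5419.01) / 10 = 4636.61800
bias = 4636.61800 − 4159.13

bias = +477.4880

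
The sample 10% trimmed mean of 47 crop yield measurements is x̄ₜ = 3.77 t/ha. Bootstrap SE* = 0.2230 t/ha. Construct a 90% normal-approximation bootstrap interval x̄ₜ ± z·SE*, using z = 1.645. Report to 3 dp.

Margin = 1.645 × 0.2230 = 0.3668
Interval: 3.77 ± 0.3668

(3.403, 4.137)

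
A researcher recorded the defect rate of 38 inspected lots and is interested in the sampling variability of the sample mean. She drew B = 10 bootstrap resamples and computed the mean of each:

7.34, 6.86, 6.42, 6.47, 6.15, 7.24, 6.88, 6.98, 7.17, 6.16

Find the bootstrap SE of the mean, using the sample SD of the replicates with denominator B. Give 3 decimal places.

Bootstrap SE is the standard deviation of the 10 replicate means.
Mean of replicates: (7.34 + 6.86 + 6.42 + 6.47 + 6.15 + 7.24 + 6.88 + 6.98 + 7.17 + 6.16) / 10 = 67.6700 / 10 = 6.7670
Sum of squared deviations: (+0.5730)² + (+0.0930)² + (−0.3470)² + (−0.2970)² + (−0.6170)² + (+0.4730)² + (+0.1130)² + (+0.2130)² + (+0.4030)² + (−0.6070)² = 1.7390
Variance = 1.7390 / 10 = 0.1739
SE* = √0.1739

SE* = 0.417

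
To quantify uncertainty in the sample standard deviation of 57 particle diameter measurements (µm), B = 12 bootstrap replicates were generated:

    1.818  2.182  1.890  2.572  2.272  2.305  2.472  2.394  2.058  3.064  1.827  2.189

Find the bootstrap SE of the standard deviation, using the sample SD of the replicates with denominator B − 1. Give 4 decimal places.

SE* = 0.3542

Bootstrap SE is the standard deviation of the 12 replicate standard deviations.
Mean of replicates: (1.818 + 2.182 + 1.890 + 2.572 + 2.272 + 2.305 + 2.472 + 2.394 + 2.058 + 3.064 + 1.827 + 2.189) / 12 = 27.04300 / 12 = 2.25358
Sum of squared deviations: (−0.43558)² + (−0.07158)² + (−0.36358)² + (+0.31842)² + (+0.01842)² + (+0.05142)² + (+0.21842)² + (+0.14042)² + (−0.19558)² + (+0.81042)² + (−0.42658)² + (−0.06458)² = 1.38002
Variance = 1.38002 / 11 = 0.12546
SE* = √0.12546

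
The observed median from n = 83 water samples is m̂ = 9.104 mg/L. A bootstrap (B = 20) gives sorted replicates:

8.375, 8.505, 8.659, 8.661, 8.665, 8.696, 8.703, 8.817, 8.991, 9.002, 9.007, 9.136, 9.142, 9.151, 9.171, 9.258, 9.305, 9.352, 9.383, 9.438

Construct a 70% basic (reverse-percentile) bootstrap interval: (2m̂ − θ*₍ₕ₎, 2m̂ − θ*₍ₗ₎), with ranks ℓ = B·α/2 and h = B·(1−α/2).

(8.903, 9.549)

Percentile endpoints at ranks 3 and 17: θ*₍3₎ = 8.659, θ*₍17₎ = 9.305.
Basic interval reflects these around m̂:
  lower = 2 × 9.104 − 9.305 = 8.903
  upper = 2 × 9.104 − 8.659 = 9.549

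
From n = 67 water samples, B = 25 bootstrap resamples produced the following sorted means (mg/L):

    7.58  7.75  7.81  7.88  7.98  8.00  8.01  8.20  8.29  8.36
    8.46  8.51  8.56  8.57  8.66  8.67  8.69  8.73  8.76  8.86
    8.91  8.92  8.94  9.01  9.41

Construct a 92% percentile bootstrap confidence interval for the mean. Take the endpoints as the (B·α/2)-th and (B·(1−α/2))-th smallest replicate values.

(7.58, 9.01)

α = 0.08; lower rank = 25 × 0.040 = 1; upper rank = 25 × 0.960 = 24.
The 1st smallest replicate is 7.58; the 24th is 9.01.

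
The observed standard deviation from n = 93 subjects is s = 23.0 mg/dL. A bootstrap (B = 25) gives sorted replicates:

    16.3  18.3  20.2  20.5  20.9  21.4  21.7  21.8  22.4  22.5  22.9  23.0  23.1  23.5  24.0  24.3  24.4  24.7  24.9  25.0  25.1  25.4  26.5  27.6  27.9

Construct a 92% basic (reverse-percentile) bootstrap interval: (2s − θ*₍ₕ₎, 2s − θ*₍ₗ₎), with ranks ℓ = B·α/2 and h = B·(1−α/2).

(18.4, 29.7)

Percentile endpoints at ranks 1 and 24: θ*₍1₎ = 16.3, θ*₍24₎ = 27.6.
Basic interval reflects these around s:
  lower = 2 × 23.0 − 27.6 = 18.4
  upper = 2 × 23.0 − 16.3 = 29.7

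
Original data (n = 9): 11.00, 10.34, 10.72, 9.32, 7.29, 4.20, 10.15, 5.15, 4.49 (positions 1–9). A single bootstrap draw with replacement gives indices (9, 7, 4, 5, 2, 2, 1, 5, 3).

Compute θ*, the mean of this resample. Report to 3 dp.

Resample values: 4.49, 10.15, 9.32, 7.29, 10.34, 10.34, 11.00, 7.29, 10.72.
Mean = (4.49 + 10.15 + 9.32 + 7.29 + 10.34 + 10.34 + 11.00 + 7.29 + 10.72) / 9 = 80.940 / 9 = 8.993

θ* = 8.993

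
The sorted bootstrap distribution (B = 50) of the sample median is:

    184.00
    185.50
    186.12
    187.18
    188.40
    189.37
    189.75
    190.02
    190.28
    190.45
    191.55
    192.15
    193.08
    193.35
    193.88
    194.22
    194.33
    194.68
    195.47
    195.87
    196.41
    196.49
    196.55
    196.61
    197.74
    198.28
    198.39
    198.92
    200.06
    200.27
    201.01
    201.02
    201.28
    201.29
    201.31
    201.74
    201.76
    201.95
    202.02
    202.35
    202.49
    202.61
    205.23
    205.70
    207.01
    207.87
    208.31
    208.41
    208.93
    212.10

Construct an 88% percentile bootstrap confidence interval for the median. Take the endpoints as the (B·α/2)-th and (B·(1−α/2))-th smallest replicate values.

α = 0.12; lower rank = 50 × 0.060 = 3; upper rank = 50 × 0.940 = 47.
The 3rd smallest replicate is 186.12; the 47th is 208.31.

(186.12, 208.31)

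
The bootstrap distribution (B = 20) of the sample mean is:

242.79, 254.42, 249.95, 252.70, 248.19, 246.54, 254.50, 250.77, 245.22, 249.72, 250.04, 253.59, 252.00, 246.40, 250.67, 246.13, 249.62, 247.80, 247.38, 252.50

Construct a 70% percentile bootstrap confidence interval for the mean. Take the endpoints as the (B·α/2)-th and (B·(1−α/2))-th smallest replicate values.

Sorted replicates: 242.79, 245.22, 246.13, 246.40, 246.54, 247.38, 247.80, 248.19, 249.62, 249.72, 249.95, 250.04, 250.67, 250.77, 252.00, 252.50, 252.70, 253.59, 254.42, 254.50
α = 0.30; lower rank = 20 × 0.150 = 3; upper rank = 20 × 0.850 = 17.
The 3rd smallest replicate is 246.13; the 17th is 252.70.

(246.13, 252.70)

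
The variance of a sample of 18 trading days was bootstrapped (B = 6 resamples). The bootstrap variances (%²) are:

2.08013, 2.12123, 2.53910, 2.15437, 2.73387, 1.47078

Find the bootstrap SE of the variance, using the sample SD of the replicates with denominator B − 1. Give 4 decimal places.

Bootstrap SE is the standard deviation of the 6 replicate variances.
Mean of replicates: (2.08013 + 2.12123 + 2.53910 + 2.15437 + 2.73387 + 1.47078) / 6 = 13.099480 / 6 = 2.183247
Sum of squared deviations: (−0.103117)² + (−0.062017)² + (+0.355853)² + (−0.028877)² + (+0.550623)² + (−0.712467)² = 0.952739
Variance = 0.952739 / 5 = 0.190548
SE* = √0.190548

SE* = 0.4365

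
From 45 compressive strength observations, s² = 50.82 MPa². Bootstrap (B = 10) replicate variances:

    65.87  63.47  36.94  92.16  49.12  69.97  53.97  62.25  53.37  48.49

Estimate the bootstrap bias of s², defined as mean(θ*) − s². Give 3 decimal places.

bias = +8.741

mean(θ*) = (65.87 + 63.47 + 36.94 + 92.16 + 49.12 + 69.97 + 53.97 + 62.25 + 53.37 + 48.49) / 10 = 59.5610
bias = 59.5610 − 50.82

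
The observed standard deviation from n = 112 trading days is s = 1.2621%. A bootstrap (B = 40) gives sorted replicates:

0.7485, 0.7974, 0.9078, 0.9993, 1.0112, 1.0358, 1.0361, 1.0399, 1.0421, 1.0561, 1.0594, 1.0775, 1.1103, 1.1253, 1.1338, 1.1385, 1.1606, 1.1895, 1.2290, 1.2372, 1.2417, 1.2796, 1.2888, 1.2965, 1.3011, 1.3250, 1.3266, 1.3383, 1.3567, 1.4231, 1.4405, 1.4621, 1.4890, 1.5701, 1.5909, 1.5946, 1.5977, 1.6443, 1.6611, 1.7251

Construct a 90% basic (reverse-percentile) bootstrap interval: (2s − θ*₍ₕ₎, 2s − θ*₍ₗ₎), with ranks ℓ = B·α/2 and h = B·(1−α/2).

Percentile endpoints at ranks 2 and 38: θ*₍2₎ = 0.7974, θ*₍38₎ = 1.6443.
Basic interval reflects these around s:
  lower = 2 × 1.2621 − 1.6443 = 0.8799
  upper = 2 × 1.2621 − 0.7974 = 1.7268

(0.8799, 1.7268)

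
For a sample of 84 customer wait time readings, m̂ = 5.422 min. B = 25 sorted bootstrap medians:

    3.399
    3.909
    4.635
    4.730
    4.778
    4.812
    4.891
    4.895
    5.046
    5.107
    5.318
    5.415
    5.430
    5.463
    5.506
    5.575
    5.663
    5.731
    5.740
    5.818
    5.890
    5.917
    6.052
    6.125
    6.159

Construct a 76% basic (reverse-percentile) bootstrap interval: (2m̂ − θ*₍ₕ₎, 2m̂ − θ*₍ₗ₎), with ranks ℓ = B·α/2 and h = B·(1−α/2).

(4.927, 6.209)

Percentile endpoints at ranks 3 and 22: θ*₍3₎ = 4.635, θ*₍22₎ = 5.917.
Basic interval reflects these around m̂:
  lower = 2 × 5.422 − 5.917 = 4.927
  upper = 2 × 5.422 − 4.635 = 6.209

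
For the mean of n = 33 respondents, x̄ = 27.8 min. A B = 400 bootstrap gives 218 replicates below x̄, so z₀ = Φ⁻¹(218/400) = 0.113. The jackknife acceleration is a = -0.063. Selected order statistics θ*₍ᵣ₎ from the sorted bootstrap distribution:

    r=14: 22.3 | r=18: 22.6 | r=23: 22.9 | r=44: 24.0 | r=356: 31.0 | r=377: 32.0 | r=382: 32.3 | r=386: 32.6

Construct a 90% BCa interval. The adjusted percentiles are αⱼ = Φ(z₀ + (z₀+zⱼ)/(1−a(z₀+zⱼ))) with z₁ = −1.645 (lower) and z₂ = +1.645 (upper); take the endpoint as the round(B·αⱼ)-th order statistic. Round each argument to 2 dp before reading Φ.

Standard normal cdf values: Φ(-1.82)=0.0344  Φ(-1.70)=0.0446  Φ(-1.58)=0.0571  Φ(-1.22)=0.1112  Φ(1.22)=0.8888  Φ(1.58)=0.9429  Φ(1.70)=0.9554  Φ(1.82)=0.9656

(22.9, 32.3)

Lower: z₀ + z₁ = 0.113 + (-1.645) = -1.532; 1 − a(z₀+z₁) = 1 − (-0.063)(-1.532) = 0.9035; argument = 0.113 + (-1.532)/0.9035 = -1.5827 → -1.58.
α₁ = Φ(-1.58) = 0.0571; rank = round(400 × 0.0571) = 23; θ*₍23₎ = 22.9.
Upper: z₀ + z₂ = 1.758; 1 − a(z₀+z₂) = 1.1108; argument = 1.6957 → 1.70; α₂ = 0.9554; rank = 382; θ*₍382₎ = 32.3.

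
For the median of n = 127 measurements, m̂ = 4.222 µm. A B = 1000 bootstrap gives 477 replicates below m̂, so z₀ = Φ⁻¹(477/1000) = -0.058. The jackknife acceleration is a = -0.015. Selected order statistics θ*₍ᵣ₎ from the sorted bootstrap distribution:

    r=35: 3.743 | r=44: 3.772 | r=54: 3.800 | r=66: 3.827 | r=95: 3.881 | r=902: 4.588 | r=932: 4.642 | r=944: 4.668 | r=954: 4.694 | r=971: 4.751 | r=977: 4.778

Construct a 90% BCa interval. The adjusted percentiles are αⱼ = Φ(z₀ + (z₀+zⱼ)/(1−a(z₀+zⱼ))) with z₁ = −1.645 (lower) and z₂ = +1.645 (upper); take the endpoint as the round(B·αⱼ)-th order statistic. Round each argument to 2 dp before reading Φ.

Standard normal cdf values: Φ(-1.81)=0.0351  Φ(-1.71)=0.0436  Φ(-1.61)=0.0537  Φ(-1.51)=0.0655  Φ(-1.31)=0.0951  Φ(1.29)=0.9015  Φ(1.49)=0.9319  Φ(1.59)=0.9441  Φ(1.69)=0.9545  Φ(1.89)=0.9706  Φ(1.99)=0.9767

(3.743, 4.642)

Lower: z₀ + z₁ = -0.058 + (-1.645) = -1.703; 1 − a(z₀+z₁) = 1 − (-0.015)(-1.703) = 0.9745; argument = -0.058 + (-1.703)/0.9745 = -1.8056 → -1.81.
α₁ = Φ(-1.81) = 0.0351; rank = round(1000 × 0.0351) = 35; θ*₍35₎ = 3.743.
Upper: z₀ + z₂ = 1.587; 1 − a(z₀+z₂) = 1.0238; argument = 1.4921 → 1.49; α₂ = 0.9319; rank = 932; θ*₍932₎ = 4.642.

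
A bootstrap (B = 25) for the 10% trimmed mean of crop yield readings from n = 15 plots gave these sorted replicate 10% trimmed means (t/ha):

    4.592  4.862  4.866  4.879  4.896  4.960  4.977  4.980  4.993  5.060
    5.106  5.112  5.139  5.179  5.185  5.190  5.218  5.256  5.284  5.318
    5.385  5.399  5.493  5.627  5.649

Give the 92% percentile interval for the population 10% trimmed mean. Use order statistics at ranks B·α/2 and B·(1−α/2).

α = 0.08; lower rank = 25 × 0.040 = 1; upper rank = 25 × 0.960 = 24.
The 1st smallest replicate is 4.592; the 24th is 5.627.

(4.592, 5.627)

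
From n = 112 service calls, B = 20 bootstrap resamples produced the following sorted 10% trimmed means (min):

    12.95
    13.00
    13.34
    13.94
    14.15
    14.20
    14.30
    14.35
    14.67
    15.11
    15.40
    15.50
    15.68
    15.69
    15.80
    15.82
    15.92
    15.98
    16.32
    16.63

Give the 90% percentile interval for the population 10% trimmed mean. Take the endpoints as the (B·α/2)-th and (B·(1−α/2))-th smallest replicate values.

α = 0.10; lower rank = 20 × 0.050 = 1; upper rank = 20 × 0.950 = 19.
The 1st smallest replicate is 12.95; the 19th is 16.32.

(12.95, 16.32)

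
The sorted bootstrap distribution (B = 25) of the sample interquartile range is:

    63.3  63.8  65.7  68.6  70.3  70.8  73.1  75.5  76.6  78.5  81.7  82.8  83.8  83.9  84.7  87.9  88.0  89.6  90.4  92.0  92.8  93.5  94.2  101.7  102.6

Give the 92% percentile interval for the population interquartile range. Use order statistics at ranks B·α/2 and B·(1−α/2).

α = 0.08; lower rank = 25 × 0.040 = 1; upper rank = 25 × 0.960 = 24.
The 1st smallest replicate is 63.3; the 24th is 101.7.

(63.3, 101.7)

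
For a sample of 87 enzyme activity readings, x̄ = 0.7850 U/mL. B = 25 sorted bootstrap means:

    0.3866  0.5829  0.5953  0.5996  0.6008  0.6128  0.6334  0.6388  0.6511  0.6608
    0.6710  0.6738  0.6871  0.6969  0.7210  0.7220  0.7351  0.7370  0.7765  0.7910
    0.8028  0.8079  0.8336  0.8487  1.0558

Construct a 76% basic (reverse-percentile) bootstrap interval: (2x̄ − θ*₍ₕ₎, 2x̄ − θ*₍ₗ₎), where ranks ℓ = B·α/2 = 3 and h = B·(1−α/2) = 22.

Percentile endpoints at ranks 3 and 22: θ*₍3₎ = 0.5953, θ*₍22₎ = 0.8079.
Basic interval reflects these around x̄:
  lower = 2 × 0.7850 − 0.8079 = 0.7621
  upper = 2 × 0.7850 − 0.5953 = 0.9747

(0.7621, 0.9747)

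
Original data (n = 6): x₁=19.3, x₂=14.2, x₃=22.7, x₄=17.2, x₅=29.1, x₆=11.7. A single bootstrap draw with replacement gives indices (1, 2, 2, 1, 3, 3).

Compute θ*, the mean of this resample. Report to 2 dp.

θ* = 18.73

Resample values: 19.3, 14.2, 14.2, 19.3, 22.7, 22.7.
Mean = (19.3 + 14.2 + 14.2 + 19.3 + 22.7 + 22.7) / 6 = 112.40 / 6 = 18.73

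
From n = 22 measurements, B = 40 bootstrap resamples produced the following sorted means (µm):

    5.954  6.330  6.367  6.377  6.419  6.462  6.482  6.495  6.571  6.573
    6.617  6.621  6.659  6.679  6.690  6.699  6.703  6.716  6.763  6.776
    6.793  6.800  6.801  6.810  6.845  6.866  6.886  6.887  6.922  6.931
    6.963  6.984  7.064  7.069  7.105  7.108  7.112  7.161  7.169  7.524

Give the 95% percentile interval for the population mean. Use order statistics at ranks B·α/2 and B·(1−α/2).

α = 0.05; lower rank = 40 × 0.025 = 1; upper rank = 40 × 0.975 = 39.
The 1st smallest replicate is 5.954; the 39th is 7.169.

(5.954, 7.169)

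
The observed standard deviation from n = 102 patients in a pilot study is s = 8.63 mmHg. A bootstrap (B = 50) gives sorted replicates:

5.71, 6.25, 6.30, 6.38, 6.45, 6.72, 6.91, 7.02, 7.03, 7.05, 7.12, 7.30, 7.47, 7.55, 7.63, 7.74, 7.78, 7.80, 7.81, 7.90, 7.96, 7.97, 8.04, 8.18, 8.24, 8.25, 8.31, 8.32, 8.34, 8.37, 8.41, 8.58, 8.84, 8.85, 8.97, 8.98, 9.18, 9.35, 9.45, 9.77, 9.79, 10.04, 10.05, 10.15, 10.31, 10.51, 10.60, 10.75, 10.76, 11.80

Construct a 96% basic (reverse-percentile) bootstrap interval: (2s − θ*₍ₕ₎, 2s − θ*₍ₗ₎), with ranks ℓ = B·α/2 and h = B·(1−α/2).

(6.50, 11.55)

Percentile endpoints at ranks 1 and 49: θ*₍1₎ = 5.71, θ*₍49₎ = 10.76.
Basic interval reflects these around s:
  lower = 2 × 8.63 − 10.76 = 6.50
  upper = 2 × 8.63 − 5.71 = 11.55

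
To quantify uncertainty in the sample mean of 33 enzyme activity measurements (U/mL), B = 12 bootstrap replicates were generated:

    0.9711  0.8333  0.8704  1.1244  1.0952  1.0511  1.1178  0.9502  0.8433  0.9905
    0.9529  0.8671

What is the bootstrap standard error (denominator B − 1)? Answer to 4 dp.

Bootstrap SE is the standard deviation of the 12 replicate means.
Mean of replicates: (0.9711 + 0.8333 + 0.8704 + 1.1244 + 1.0952 + 1.0511 + 1.1178 + 0.9502 + 0.8433 + 0.9905 + 0.9529 + 0.8671) / 12 = 11.66730 / 12 = 0.97227
Sum of squared deviations: (−0.00117)² + (−0.13897)² + (−0.10187)² + (+0.15213)² + (+0.12293)² + (+0.07883)² + (+0.14553)² + (−0.02207)² + (−0.12897)² + (+0.01823)² + (−0.01937)² + (−0.10517)² = 0.12423
Variance = 0.12423 / 11 = 0.01129
SE* = √0.01129

SE* = 0.1063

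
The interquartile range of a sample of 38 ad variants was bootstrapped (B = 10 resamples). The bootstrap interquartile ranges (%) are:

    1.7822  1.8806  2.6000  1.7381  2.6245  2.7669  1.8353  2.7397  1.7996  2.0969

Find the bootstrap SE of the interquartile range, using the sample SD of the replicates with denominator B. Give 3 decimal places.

SE* = 0.418

Bootstrap SE is the standard deviation of the 10 replicate interquartile ranges.
Mean of replicates: (1.7822 + 1.8806 + 2.6000 + 1.7381 + 2.6245 + 2.7669 + 1.8353 + 2.7397 + 1.7996 + 2.0969) / 10 = 21.86380 / 10 = 2.18638
Sum of squared deviations: (−0.40418)² + (−0.30578)² + (+0.41362)² + (−0.44828)² + (+0.43812)² + (+0.58052)² + (−0.35108)² + (+0.55332)² + (−0.38678)² + (−0.08948)² = 1.74488
Variance = 1.74488 / 10 = 0.17449
SE* = √0.17449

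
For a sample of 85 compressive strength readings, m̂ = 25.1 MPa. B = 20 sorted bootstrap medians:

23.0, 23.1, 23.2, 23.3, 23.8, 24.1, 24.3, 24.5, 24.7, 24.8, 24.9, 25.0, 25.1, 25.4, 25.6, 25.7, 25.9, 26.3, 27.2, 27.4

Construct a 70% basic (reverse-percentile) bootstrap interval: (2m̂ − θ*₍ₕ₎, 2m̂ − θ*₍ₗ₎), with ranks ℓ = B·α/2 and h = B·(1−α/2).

(24.3, 27.0)

Percentile endpoints at ranks 3 and 17: θ*₍3₎ = 23.2, θ*₍17₎ = 25.9.
Basic interval reflects these around m̂:
  lower = 2 × 25.1 − 25.9 = 24.3
  upper = 2 × 25.1 − 23.2 = 27.0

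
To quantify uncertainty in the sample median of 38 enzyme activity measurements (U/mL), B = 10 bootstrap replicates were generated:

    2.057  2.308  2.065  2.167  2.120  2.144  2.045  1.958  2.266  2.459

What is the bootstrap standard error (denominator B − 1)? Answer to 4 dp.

Bootstrap SE is the standard deviation of the 10 replicate medians.
Mean of replicates: (2.057 + 2.308 + 2.065 + 2.167 + 2.120 + 2.144 + 2.045 + 1.958 + 2.266 + 2.459) / 10 = 21.58900 / 10 = 2.15890
Sum of squared deviations: (−0.10190)² + (+0.14910)² + (−0.09390)² + (+0.00810)² + (−0.03890)² + (−0.01490)² + (−0.11390)² + (−0.20090)² + (+0.10710)² + (+0.30010)² = 0.19810
Variance = 0.19810 / 9 = 0.02201
SE* = √0.02201

SE* = 0.1484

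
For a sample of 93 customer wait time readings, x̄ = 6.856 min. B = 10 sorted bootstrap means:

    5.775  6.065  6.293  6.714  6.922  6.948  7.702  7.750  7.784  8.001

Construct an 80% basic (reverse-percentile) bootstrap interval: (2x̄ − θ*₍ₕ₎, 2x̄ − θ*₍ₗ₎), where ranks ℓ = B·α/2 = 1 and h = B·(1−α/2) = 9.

Percentile endpoints at ranks 1 and 9: θ*₍1₎ = 5.775, θ*₍9₎ = 7.784.
Basic interval reflects these around x̄:
  lower = 2 × 6.856 − 7.784 = 5.928
  upper = 2 × 6.856 − 5.775 = 7.937

(5.928, 7.937)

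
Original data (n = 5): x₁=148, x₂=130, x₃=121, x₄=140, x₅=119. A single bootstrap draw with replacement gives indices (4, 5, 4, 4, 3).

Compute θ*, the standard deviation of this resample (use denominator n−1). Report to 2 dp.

Resample values: 140, 119, 140, 140, 121.
Mean = 132.0000; sum of squared deviations = 482.0000
s² = 482.0000 / 4 = 120.5000
s = √120.5000 = 10.98

θ* = 10.98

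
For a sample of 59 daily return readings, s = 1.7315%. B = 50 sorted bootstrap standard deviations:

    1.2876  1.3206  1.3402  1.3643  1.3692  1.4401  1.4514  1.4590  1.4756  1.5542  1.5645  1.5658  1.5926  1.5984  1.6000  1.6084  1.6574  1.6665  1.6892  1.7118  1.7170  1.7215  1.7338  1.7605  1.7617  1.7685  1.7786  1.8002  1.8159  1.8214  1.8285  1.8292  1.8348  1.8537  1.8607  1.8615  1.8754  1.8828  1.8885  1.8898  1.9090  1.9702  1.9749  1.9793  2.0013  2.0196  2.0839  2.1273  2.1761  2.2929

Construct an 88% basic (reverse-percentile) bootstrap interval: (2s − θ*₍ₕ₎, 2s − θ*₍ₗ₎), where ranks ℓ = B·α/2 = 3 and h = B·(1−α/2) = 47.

Percentile endpoints at ranks 3 and 47: θ*₍3₎ = 1.3402, θ*₍47₎ = 2.0839.
Basic interval reflects these around s:
  lower = 2 × 1.7315 − 2.0839 = 1.3791
  upper = 2 × 1.7315 − 1.3402 = 2.1228

(1.3791, 2.1228)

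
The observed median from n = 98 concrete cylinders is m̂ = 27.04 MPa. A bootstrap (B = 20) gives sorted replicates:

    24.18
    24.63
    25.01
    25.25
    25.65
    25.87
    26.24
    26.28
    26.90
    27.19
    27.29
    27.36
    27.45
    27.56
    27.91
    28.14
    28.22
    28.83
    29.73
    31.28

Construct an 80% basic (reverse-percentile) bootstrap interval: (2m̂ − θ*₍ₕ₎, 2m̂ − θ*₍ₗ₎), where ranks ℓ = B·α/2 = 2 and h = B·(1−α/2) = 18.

(25.25, 29.45)

Percentile endpoints at ranks 2 and 18: θ*₍2₎ = 24.63, θ*₍18₎ = 28.83.
Basic interval reflects these around m̂:
  lower = 2 × 27.04 − 28.83 = 25.25
  upper = 2 × 27.04 − 24.63 = 29.45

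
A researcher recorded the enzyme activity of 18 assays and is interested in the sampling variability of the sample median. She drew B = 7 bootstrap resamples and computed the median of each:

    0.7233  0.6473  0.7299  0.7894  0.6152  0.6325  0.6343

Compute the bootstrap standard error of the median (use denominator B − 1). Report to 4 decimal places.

SE* = 0.0657

Bootstrap SE is the standard deviation of the 7 replicate medians.
Mean of replicates: (0.7233 + 0.6473 + 0.7299 + 0.7894 + 0.6152 + 0.6325 + 0.6343) / 7 = 4.77190 / 7 = 0.68170
Sum of squared deviations: (+0.04160)² + (−0.03440)² + (+0.04820)² + (+0.10770)² + (−0.06650)² + (−0.04920)² + (−0.04740)² = 0.02593
Variance = 0.02593 / 6 = 0.00432
SE* = √0.00432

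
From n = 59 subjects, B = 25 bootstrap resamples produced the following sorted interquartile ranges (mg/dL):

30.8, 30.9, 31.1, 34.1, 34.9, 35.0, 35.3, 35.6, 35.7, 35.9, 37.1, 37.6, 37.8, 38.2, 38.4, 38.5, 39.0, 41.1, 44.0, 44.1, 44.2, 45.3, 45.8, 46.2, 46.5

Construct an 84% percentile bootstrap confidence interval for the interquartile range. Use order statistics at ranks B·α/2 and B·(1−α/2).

(30.9, 45.8)

α = 0.16; lower rank = 25 × 0.080 = 2; upper rank = 25 × 0.920 = 23.
The 2nd smallest replicate is 30.9; the 23rd is 45.8.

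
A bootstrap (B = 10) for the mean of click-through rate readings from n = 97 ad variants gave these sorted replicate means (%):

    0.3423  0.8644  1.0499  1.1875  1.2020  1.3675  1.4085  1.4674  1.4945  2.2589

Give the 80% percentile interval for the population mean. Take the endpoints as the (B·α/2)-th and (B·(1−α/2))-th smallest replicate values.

α = 0.20; lower rank = 10 × 0.100 = 1; upper rank = 10 × 0.900 = 9.
The 1st smallest replicate is 0.3423; the 9th is 1.4945.

(0.3423, 1.4945)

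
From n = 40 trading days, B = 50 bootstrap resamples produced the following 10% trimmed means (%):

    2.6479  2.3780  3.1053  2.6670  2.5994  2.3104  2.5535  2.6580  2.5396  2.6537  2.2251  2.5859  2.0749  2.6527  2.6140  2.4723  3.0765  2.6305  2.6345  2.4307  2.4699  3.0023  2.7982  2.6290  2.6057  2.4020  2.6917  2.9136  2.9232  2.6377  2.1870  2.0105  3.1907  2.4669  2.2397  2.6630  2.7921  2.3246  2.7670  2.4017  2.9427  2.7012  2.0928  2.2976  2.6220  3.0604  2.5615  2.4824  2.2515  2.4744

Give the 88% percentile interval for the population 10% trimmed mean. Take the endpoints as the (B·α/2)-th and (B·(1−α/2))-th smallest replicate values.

Sorted replicates: 2.0105, 2.0749, 2.0928, 2.1870, 2.2251, 2.2397, 2.2515, 2.2976, 2.3104, 2.3246, 2.3780, 2.4017, 2.4020, 2.4307, 2.4669, 2.4699, 2.4723, 2.4744, 2.4824, 2.5396, 2.5535, 2.5615, 2.5859, 2.5994, 2.6057, 2.6140, 2.6220, 2.6290, 2.6305, 2.6345, 2.6377, 2.6479, 2.6527, 2.6537, 2.6580, 2.6630, 2.6670, 2.6917, 2.7012, 2.7670, 2.7921, 2.7982, 2.9136, 2.9232, 2.9427, 3.0023, 3.0604, 3.0765, 3.1053, 3.1907
α = 0.12; lower rank = 50 × 0.060 = 3; upper rank = 50 × 0.940 = 47.
The 3rd smallest replicate is 2.0928; the 47th is 3.0604.

(2.0928, 3.0604)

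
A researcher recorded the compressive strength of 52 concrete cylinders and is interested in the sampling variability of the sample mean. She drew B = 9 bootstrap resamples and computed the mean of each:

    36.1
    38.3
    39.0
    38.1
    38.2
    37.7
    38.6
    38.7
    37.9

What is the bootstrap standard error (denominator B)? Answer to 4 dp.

Bootstrap SE is the standard deviation of the 9 replicate means.
Mean of replicates: (36.1 + 38.3 + 39.0 + 38.1 + 38.2 + 37.7 + 38.6 + 38.7 + 37.9) / 9 = 342.60000 / 9 = 38.06667
Sum of squared deviations: (−1.96667)² + (+0.23333)² + (+0.93333)² + (+0.03333)² + (+0.13333)² + (−0.36667)² + (+0.53333)² + (+0.63333)² + (−0.16667)² = 5.66000
Variance = 5.66000 / 9 = 0.62889
SE* = √0.62889

SE* = 0.7930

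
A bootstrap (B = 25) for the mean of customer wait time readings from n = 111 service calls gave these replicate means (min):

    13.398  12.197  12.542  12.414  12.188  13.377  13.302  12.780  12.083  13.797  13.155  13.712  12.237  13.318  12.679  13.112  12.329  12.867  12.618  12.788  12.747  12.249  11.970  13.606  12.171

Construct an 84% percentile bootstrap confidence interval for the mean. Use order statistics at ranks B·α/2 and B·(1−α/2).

Sorted replicates: 11.970, 12.083, 12.171, 12.188, 12.197, 12.237, 12.249, 12.329, 12.414, 12.542, 12.618, 12.679, 12.747, 12.780, 12.788, 12.867, 13.112, 13.155, 13.302, 13.318, 13.377, 13.398, 13.606, 13.712, 13.797
α = 0.16; lower rank = 25 × 0.080 = 2; upper rank = 25 × 0.920 = 23.
The 2nd smallest replicate is 12.083; the 23rd is 13.606.

(12.083, 13.606)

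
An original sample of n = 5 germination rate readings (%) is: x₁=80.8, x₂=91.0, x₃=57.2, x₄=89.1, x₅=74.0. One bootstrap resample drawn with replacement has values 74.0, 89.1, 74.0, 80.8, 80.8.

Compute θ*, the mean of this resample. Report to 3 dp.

Mean = (74.0 + 89.1 + 74.0 + 80.8 + 80.8) / 5 = 398.70 / 5 = 79.740

θ* = 79.740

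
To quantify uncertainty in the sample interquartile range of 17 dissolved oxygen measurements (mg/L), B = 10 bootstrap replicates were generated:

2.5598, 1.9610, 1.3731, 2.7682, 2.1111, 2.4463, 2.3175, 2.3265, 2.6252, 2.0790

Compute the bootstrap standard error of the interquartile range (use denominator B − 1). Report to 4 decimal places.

Bootstrap SE is the standard deviation of the 10 replicate interquartile ranges.
Mean of replicates: (2.5598 + 1.9610 + 1.3731 + 2.7682 + 2.1111 + 2.4463 + 2.3175 + 2.3265 + 2.6252 + 2.0790) / 10 = 22.56770 / 10 = 2.25677
Sum of squared deviations: (+0.30303)² + (−0.29577)² + (−0.88367)² + (+0.51143)² + (−0.14567)² + (+0.18953)² + (+0.06073)² + (+0.06973)² + (+0.36843)² + (−0.17777)² = 1.45478
Variance = 1.45478 / 9 = 0.16164
SE* = √0.16164

SE* = 0.4020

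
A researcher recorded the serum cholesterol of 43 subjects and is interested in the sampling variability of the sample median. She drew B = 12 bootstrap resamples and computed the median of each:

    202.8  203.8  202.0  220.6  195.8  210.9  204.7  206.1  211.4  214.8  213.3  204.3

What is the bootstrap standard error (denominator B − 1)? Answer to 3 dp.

Bootstrap SE is the standard deviation of the 12 replicate medians.
Mean of replicates: (202.8 + 203.8 + 202.0 + 220.6 + 195.8 + 210.9 + 204.7 + 206.1 + 211.4 + 214.8 + 213.3 + 204.3) / 12 = 2490.5000 / 12 = 207.5417
Sum of squared deviations: (−4.7417)² + (−3.7417)² + (−5.5417)² + (+13.0583)² + (−11.7417)² + (+3.3583)² + (−2.8417)² + (−1.4417)² + (+3.8583)² + (+7.2583)² + (+5.7583)² + (−3.2417)² = 508.2492
Variance = 508.2492 / 11 = 46.2045
SE* = √46.2045

SE* = 6.797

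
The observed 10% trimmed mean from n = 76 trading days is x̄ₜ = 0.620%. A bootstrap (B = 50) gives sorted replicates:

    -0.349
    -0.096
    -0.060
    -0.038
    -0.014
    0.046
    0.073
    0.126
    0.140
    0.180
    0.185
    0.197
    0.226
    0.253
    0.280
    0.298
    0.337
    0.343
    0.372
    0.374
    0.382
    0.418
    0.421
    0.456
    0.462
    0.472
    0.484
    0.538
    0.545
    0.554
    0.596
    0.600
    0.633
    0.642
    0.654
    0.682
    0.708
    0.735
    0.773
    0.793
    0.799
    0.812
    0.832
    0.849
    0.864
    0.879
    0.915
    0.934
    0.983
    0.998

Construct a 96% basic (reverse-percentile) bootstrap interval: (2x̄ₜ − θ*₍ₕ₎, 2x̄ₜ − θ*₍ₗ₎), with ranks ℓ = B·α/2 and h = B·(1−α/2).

Percentile endpoints at ranks 1 and 49: θ*₍1₎ = -0.349, θ*₍49₎ = 0.983.
Basic interval reflects these around x̄ₜ:
  lower = 2 × 0.620 − 0.983 = 0.257
  upper = 2 × 0.620 − -0.349 = 1.589

(0.257, 1.589)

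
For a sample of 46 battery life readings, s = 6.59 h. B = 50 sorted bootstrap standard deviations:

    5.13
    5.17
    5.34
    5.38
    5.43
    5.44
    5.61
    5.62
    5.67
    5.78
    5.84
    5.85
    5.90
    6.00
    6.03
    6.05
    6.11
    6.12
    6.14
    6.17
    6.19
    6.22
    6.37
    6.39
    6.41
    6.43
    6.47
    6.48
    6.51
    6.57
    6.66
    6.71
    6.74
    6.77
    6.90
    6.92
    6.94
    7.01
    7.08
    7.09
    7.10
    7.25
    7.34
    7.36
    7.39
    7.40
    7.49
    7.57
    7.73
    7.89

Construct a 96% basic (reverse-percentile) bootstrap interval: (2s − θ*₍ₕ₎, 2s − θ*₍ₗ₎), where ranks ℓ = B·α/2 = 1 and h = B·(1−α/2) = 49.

(5.45, 8.05)

Percentile endpoints at ranks 1 and 49: θ*₍1₎ = 5.13, θ*₍49₎ = 7.73.
Basic interval reflects these around s:
  lower = 2 × 6.59 − 7.73 = 5.45
  upper = 2 × 6.59 − 5.13 = 8.05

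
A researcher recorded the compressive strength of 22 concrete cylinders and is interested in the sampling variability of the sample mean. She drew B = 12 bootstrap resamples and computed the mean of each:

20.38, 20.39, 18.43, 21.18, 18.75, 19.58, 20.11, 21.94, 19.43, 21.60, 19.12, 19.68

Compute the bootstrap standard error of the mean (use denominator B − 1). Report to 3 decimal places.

SE* = 1.104

Bootstrap SE is the standard deviation of the 12 replicate means.
Mean of replicates: (20.38 + 20.39 + 18.43 + 21.18 + 18.75 + 19.58 + 20.11 + 21.94 + 19.43 + 21.60 + 19.12 + 19.68) / 12 = 240.5900 / 12 = 20.0492
Sum of squared deviations: (+0.3308)² + (+0.3408)² + (−1.6192)² + (+1.1308)² + (−1.2992)² + (−0.4692)² + (+0.0608)² + (+1.8908)² + (−0.6192)² + (+1.5508)² + (−0.9292)² + (−0.3692)² = 13.4011
Variance = 13.4011 / 11 = 1.2183
SE* = √1.2183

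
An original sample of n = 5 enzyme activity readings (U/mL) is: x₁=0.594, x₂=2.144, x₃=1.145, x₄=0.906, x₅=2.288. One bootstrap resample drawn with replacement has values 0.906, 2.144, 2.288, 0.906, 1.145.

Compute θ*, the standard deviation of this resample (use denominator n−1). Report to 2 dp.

Mean = 1.4778; sum of squared deviations = 1.8649
s² = 1.8649 / 4 = 0.4662
s = √0.4662 = 0.68

θ* = 0.68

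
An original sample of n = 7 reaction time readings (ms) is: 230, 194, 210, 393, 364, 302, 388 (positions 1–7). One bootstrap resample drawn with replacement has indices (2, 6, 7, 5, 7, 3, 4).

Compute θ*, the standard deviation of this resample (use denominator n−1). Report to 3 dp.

Resample values: 194, 302, 388, 364, 388, 210, 393.
Mean = 319.8571; sum of squared deviations = 44812.8571
s² = 44812.8571 / 6 = 7468.8095
s = √7468.8095 = 86.422

θ* = 86.422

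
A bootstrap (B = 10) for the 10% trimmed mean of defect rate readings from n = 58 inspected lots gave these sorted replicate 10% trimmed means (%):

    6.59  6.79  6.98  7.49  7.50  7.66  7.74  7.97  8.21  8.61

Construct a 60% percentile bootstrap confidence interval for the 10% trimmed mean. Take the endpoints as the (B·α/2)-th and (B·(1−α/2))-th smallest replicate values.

(6.79, 7.97)

α = 0.40; lower rank = 10 × 0.200 = 2; upper rank = 10 × 0.800 = 8.
The 2nd smallest replicate is 6.79; the 8th is 7.97.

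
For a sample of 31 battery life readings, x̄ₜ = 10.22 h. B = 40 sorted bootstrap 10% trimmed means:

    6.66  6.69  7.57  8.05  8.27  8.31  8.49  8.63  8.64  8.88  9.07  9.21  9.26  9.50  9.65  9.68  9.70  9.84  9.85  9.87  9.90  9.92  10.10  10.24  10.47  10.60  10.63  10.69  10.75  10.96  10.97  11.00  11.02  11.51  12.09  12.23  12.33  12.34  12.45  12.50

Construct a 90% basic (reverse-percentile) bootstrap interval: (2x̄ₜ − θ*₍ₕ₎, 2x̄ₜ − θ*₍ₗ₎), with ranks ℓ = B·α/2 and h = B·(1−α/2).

(8.10, 13.75)

Percentile endpoints at ranks 2 and 38: θ*₍2₎ = 6.69, θ*₍38₎ = 12.34.
Basic interval reflects these around x̄ₜ:
  lower = 2 × 10.22 − 12.34 = 8.10
  upper = 2 × 10.22 − 6.69 = 13.75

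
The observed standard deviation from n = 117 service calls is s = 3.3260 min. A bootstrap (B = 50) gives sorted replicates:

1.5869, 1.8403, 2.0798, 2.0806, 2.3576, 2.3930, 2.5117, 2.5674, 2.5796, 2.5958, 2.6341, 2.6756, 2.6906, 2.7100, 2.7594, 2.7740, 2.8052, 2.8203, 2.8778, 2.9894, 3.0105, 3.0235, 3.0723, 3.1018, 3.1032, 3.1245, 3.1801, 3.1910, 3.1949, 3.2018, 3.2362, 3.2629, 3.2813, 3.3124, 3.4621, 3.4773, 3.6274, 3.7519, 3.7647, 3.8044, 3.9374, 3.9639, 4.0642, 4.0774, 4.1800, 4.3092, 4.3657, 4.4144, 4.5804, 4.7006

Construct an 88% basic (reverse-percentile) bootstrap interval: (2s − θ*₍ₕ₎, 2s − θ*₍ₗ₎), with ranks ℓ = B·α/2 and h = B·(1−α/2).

Percentile endpoints at ranks 3 and 47: θ*₍3₎ = 2.0798, θ*₍47₎ = 4.3657.
Basic interval reflects these around s:
  lower = 2 × 3.3260 − 4.3657 = 2.2863
  upper = 2 × 3.3260 − 2.0798 = 4.5722

(2.2863, 4.5722)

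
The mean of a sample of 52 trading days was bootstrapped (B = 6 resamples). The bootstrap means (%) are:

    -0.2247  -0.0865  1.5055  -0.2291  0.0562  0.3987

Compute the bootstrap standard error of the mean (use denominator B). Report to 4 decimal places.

SE* = 0.6059

Bootstrap SE is the standard deviation of the 6 replicate means.
Mean of replicates: ((-0.2247) + (-0.0865) + 1.5055 + (-0.2291) + 0.0562 + 0.3987) / 6 = 1.42010 / 6 = 0.23668
Sum of squared deviations: (−0.46138)² + (−0.32318)² + (+1.26882)² + (−0.46578)² + (−0.18048)² + (+0.16202)² = 2.20300
Variance = 2.20300 / 6 = 0.36717
SE* = √0.36717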